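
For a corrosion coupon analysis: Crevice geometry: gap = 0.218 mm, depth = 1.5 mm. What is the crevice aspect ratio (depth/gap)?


Aspect ratio = depth / gap
Ratio = 1.5 / 0.218 = 6.9

6.9


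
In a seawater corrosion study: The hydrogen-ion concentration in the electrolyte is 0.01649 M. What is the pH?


pH = −log10[H+]
pH = −log10(0.01649) = 1.78

1.78


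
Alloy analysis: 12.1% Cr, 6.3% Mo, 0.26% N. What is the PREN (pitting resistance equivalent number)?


Apply the PREN formula: PREN = Cr + 3.3*Mo + 16*N
PREN = 12.1 + 3.3*6.3 + 16*0.26
PREN = 12.1 + 20.79 + 4.16 = 37.05

37.05


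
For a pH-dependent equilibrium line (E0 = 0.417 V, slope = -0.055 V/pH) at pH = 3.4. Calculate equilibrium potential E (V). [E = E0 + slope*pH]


Apply the Pourbaix line equation: E = E0 + slope*pH
E = 0.417 + (-0.055)*3.4 = 0.417 + (-0.187) = 0.23 V
Rounded to 3 decimal places: E = 0.230 V

0.230 V


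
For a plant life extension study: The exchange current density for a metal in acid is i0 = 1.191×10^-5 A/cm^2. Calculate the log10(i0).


i0 = 1.191×10^-5 A/cm^2
log10(i0) = -4.924

-4.924


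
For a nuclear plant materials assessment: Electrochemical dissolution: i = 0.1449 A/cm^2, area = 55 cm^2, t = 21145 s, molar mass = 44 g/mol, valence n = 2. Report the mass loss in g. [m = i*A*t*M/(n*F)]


Apply Faraday's law: m = i*A*t*M / (n*F)
Total charge passed Q = i*A*t = 0.1449*55*21145 = 168515.0775 C
m = Q*M/(n*F) = 168515.0775*44/(2*96485) = 38.4239 g

38.4239 g


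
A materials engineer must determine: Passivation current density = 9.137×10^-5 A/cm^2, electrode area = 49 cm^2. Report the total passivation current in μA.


I = i_pass * A, then convert A → μA (×10^6)
I = 9.137×10^-5 * 49 * 10^6 = 4477.13 μA

4477.13 μA


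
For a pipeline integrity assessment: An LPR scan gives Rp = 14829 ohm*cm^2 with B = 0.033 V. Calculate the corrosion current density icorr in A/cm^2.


Apply the Stern-Geary relation: icorr = B / Rp
icorr = 0.033 / 14829 = 2.225×10^-6 A/cm^2

2.225×10^-6 A/cm^2


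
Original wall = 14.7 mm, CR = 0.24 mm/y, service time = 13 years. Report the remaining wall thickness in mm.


Remaining wall = original − CR × time
t = 14.7 − 0.24*13 = 14.7 − 3.12 = 11.58 mm

11.58 mm


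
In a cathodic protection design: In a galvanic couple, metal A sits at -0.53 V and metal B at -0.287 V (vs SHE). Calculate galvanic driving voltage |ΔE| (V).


Driving voltage is the absolute potential difference.
|ΔE| = |-0.53 − (-0.287)| = 0.243 V

0.243 V


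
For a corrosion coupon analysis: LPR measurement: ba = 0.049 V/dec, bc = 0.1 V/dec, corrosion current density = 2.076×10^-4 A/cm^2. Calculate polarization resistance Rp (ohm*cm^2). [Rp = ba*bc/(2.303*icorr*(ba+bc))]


Apply the Stern-Geary equation: Rp = ba*bc / (2.303*icorr*(ba+bc))
ba*bc = 0.049*0.1 = 0.0049
ba+bc = 0.149; 2.303*icorr*(ba+bc) = 2.303*2.076×10^-4*0.149 = 7.1237317×10^-5
Rp = 0.0049 / 7.1237317×10^-5 = 68.8 ohm*cm^2

68.8 ohm*cm^2


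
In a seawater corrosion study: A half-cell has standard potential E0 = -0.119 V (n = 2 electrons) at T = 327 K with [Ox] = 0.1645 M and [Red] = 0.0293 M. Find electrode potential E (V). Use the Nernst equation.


Apply the Nernst equation: E = E0 + (RT/nF)*ln([Ox]/[Red])
Step 1: RT/nF = 8.314*327/(2*96485) = 0.0140886 V
Step 2: [Ox]/[Red] = 0.1645/0.0293 = 5.614334
Step 3: ln(5.614334) = 1.725323
Step 4: correction = 0.0140886 * 1.725323 = 0.0243 V
E = -0.119 + 0.0243 = -0.0947 V

-0.0947 V


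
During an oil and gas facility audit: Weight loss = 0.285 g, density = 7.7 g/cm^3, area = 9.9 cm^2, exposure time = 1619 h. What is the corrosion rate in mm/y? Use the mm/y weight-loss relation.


Apply the mm/y weight-loss relation: CR = 87600 * W / (D * A * T)
Numerator: 87600 * 0.285 = 24966.0
Denominator: 7.7 * 9.9 * 1619 = 123416.37
CR = 24966.0 / 123416.37 = 0.2023 mm/y

0.2023 mm/y


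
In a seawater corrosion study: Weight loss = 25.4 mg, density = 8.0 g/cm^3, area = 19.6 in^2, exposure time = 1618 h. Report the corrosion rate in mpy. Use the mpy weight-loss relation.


Apply the mpy weight-loss relation: CR = 534 * W / (D * A * T)
Numerator: 534 * 25.4 = 13563.6
Denominator: 8.0 * 19.6 * 1618 = 253702.4
CR = 13563.6 / 253702.4 = 0.053 mpy

0.053 mpy


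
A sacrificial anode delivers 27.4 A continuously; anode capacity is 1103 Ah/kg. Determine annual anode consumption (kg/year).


Annual consumption = current * hours per year / capacity
Rate = 27.4 * 8760 / 1103 = 217.6 kg/year

217.6 kg/year


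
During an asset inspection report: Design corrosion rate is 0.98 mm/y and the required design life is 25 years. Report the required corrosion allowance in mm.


Corrosion allowance = CR × design life
CA = 0.98 * 25 = 24.5 mm

24.5 mm


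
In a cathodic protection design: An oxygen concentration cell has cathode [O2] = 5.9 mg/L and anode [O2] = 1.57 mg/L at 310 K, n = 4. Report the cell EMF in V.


Apply the Nernst concentration-cell relation: E = (RT/nF)*ln(C_cathode/C_anode)
RT/nF = 8.314*310/(4*96485) = 0.00667808 V
ln(5.9/1.57) = 1.32388
E = 0.00667808 * 1.32388 = 0.00884 V

0.00884 V


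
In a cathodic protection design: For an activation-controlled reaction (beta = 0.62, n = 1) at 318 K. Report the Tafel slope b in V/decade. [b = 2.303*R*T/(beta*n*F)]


Apply the Tafel slope relation: b = 2.303*R*T/(beta*n*F)
Numerator: 2.303 * 8.314 * 318 = 6088.79
Denominator: 0.62 * 1 * 96485 = 59820.7
b = 6088.79 / 59820.7 = 0.102 V/decade

0.102 V/decade


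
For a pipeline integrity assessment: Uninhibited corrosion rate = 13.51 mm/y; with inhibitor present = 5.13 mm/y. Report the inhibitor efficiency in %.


Apply the inhibitor-efficiency definition: IE = (CR_blank − CR_inh)/CR_blank × 100
IE = (13.51 − 5.13) / 13.51 × 100
IE = 8.38 / 13.51 × 100 = 62.0 %

62.0 %


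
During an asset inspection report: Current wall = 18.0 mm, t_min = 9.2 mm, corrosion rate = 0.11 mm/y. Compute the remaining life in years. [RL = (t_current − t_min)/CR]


Apply the remaining-life relation: RL = (t_current − t_min) / CR
RL = (18.0 − 9.2) / 0.11 = 8.8 / 0.11 = 80.0 years

80.0 years


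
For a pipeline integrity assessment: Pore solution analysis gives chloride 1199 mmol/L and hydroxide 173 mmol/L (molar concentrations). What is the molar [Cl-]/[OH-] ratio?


Threshold parameter = [Cl-] / [OH-] (molar basis; both in mmol/L, so units cancel)
Ratio = 1199 / 173 = 6.93

6.93


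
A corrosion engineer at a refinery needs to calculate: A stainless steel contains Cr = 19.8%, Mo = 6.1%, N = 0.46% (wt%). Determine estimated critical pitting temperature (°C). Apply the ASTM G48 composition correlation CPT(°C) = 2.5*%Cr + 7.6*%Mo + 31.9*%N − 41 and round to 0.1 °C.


Apply the ASTM G48 empirical CPT estimate: CPT(°C) = 2.5*%Cr + 7.6*%Mo + 31.9*%N − 41
2.5*19.8 = 49.5; 7.6*6.1 = 46.36; 31.9*0.46 = 14.674
CPT = 49.5 + 46.36 + 14.674 − 41 = 69.534 °C
Rounded to 0.1 °C: CPT ≈ 69.5 °C

69.5 °C


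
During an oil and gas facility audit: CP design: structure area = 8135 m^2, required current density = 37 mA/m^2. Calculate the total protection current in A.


I = area * current density, then convert mA → A (÷1000)
I = 8135 * 37 / 1000 = 301.0 A

301.0 A


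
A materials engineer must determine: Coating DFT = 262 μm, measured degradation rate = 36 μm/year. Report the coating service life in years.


Service life = thickness / degradation rate
Life = 262 / 36 = 7.3 years

7.3 years


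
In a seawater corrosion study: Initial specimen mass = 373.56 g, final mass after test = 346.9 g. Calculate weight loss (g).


Weight loss = initial − final
WL = 373.56 − 346.9 = 26.66 g

26.66 g


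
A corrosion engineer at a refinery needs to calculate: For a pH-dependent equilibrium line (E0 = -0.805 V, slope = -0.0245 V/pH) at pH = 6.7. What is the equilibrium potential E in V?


Apply the Pourbaix line equation: E = E0 + slope*pH
E = -0.805 + (-0.0245)*6.7 = -0.805 + (-0.16415) = -0.96915 V
Rounded to 4 decimal places: E = -0.9692 V

-0.9692 V


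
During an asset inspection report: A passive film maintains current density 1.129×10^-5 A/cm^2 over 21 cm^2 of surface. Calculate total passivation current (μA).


I = i_pass * A, then convert A → μA (×10^6)
I = 1.129×10^-5 * 21 * 10^6 = 237.09 μA

237.09 μA


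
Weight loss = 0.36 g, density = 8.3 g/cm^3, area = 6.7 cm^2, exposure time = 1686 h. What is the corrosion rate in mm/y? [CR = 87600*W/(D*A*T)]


Apply the mm/y weight-loss relation: CR = 87600 * W / (D * A * T)
Numerator: 87600 * 0.36 = 31536.0
Denominator: 8.3 * 6.7 * 1686 = 93758.46
CR = 31536.0 / 93758.46 = 0.3364 mm/y

0.3364 mm/y


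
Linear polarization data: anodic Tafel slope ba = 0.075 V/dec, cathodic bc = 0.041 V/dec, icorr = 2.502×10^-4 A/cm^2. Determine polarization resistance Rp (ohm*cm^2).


Apply the Stern-Geary equation: Rp = ba*bc / (2.303*icorr*(ba+bc))
ba*bc = 0.075*0.041 = 0.003075
ba+bc = 0.116; 2.303*icorr*(ba+bc) = 2.303*2.502×10^-4*0.116 = 6.684043×10^-5
Rp = 0.003075 / 6.684043×10^-5 = 46.01 ohm*cm^2

46.01 ohm*cm^2


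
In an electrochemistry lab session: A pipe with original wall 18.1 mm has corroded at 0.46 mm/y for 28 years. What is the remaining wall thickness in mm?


Remaining wall = original − CR × time
t = 18.1 − 0.46*28 = 18.1 − 12.88 = 5.22 mm

5.22 mm


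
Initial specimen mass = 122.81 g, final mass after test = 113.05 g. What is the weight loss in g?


Weight loss = initial − final
WL = 122.81 − 113.05 = 9.76 g

9.76 g


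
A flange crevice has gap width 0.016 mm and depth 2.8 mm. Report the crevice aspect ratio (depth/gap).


Aspect ratio = depth / gap
Ratio = 2.8 / 0.016 = 175.0

175.0


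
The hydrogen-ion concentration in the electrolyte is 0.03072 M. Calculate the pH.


pH = −log10[H+]
pH = −log10(0.03072) = 1.51

1.51


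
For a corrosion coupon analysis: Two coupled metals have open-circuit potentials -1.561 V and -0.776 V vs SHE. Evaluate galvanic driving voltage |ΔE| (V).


Driving voltage is the absolute potential difference.
|ΔE| = |-1.561 − (-0.776)| = 0.785 V

0.785 V


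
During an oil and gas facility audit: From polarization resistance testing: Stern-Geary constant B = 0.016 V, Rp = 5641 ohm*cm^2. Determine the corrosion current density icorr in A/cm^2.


Apply the Stern-Geary relation: icorr = B / Rp
icorr = 0.016 / 5641 = 2.836×10^-6 A/cm^2

2.836×10^-6 A/cm^2


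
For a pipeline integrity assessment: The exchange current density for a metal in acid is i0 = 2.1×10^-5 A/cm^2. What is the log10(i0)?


i0 = 2.1×10^-5 A/cm^2
log10(i0) = -4.678

-4.678


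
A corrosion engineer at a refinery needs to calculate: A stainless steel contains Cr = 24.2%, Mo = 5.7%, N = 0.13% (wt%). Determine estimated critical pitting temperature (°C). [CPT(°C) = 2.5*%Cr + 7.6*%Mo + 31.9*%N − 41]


Apply the ASTM G48 empirical CPT estimate: CPT(°C) = 2.5*%Cr + 7.6*%Mo + 31.9*%N − 41
2.5*24.2 = 60.5; 7.6*5.7 = 43.32; 31.9*0.13 = 4.147
CPT = 60.5 + 43.32 + 4.147 − 41 = 66.967 °C
Rounded to 0.1 °C: CPT ≈ 67.0 °C

67.0 °C


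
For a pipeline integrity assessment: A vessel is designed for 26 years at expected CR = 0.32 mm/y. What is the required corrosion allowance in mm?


Corrosion allowance = CR × design life
CA = 0.32 * 26 = 8.32 mm

8.32 mm


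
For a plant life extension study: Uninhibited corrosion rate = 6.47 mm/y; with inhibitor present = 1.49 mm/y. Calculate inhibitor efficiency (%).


Apply the inhibitor-efficiency definition: IE = (CR_blank − CR_inh)/CR_blank × 100
IE = (6.47 − 1.49) / 6.47 × 100
IE = 4.98 / 6.47 × 100 = 77.0 %

77.0 %


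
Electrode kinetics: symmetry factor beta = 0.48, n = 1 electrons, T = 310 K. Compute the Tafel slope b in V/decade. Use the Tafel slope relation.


Apply the Tafel slope relation: b = 2.303*R*T/(beta*n*F)
Numerator: 2.303 * 8.314 * 310 = 5935.61
Denominator: 0.48 * 1 * 96485 = 46312.8
b = 5935.61 / 46312.8 = 0.1282 V/decade

0.1282 V/decade


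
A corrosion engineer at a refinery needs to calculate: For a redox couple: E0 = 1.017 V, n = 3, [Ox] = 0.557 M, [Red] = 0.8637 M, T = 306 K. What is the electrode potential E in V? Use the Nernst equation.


Apply the Nernst equation: E = E0 + (RT/nF)*ln([Ox]/[Red])
Step 1: RT/nF = 8.314*306/(3*96485) = 0.00878922 V
Step 2: [Ox]/[Red] = 0.557/0.8637 = 0.6449
Step 3: ln(0.6449) = -0.43866
Step 4: correction = 0.00878922 * -0.43866 = -0.0039 V
E = 1.017 + -0.0039 = 1.0131 V

1.0131 V


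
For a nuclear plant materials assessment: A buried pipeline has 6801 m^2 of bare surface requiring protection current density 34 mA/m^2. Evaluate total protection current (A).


I = area * current density, then convert mA → A (÷1000)
I = 6801 * 34 / 1000 = 231.23 A

231.23 A


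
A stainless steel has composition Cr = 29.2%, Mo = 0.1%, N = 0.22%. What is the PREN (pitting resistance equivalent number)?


Apply the PREN formula: PREN = Cr + 3.3*Mo + 16*N
PREN = 29.2 + 3.3*0.1 + 16*0.22
PREN = 29.2 + 0.33 + 3.52 = 33.05

33.05


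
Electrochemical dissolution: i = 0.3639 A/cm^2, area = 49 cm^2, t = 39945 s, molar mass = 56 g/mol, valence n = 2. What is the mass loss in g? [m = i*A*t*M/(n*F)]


Apply Faraday's law: m = i*A*t*M / (n*F)
Total charge passed Q = i*A*t = 0.3639*49*39945 = 712263.2895 C
m = Q*M/(n*F) = 712263.2895*56/(2*96485) = 206.6992 g

206.6992 g


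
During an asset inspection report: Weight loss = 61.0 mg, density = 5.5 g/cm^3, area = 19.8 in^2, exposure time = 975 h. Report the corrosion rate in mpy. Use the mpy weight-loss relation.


Apply the mpy weight-loss relation: CR = 534 * W / (D * A * T)
Numerator: 534 * 61.0 = 32574.0
Denominator: 5.5 * 19.8 * 975 = 106177.5
CR = 32574.0 / 106177.5 = 0.307 mpy

0.307 mpy


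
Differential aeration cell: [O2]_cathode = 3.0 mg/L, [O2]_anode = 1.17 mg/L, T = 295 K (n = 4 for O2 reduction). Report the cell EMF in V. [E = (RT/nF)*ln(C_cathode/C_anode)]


Apply the Nernst concentration-cell relation: E = (RT/nF)*ln(C_cathode/C_anode)
RT/nF = 8.314*295/(4*96485) = 0.00635495 V
ln(3.0/1.17) = 0.94161
E = 0.00635495 * 0.94161 = 0.00598 V

0.00598 V


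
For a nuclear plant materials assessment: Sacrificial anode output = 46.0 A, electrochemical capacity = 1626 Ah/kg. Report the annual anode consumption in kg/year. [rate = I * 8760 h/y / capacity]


Annual consumption = current * hours per year / capacity
Rate = 46.0 * 8760 / 1626 = 247.8 kg/year

247.8 kg/year


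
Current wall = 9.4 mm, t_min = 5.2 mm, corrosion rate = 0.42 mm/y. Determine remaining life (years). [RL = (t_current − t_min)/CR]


Apply the remaining-life relation: RL = (t_current − t_min) / CR
RL = (9.4 − 5.2) / 0.42 = 4.2 / 0.42 = 10.0 years

10.0 years


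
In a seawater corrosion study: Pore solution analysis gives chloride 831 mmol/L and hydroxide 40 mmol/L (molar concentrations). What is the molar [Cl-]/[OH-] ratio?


Threshold parameter = [Cl-] / [OH-] (molar basis; both in mmol/L, so units cancel)
Ratio = 831 / 40 = 20.78

20.78


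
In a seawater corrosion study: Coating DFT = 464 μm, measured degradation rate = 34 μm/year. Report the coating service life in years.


Service life = thickness / degradation rate
Life = 464 / 34 = 13.6 years

13.6 years


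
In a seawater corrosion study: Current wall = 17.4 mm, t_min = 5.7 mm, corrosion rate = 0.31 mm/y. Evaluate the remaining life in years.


Apply the remaining-life relation: RL = (t_current − t_min) / CR
RL = (17.4 − 5.7) / 0.31 = 11.7 / 0.31 = 37.7 years

37.7 years


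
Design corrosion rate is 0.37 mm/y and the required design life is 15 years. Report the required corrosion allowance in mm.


Corrosion allowance = CR × design life
CA = 0.37 * 15 = 5.55 mm

5.55 mm


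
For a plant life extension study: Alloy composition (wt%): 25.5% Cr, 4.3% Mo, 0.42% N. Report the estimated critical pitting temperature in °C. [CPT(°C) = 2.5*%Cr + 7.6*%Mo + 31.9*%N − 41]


Apply the ASTM G48 empirical CPT estimate: CPT(°C) = 2.5*%Cr + 7.6*%Mo + 31.9*%N − 41
2.5*25.5 = 63.75; 7.6*4.3 = 32.68; 31.9*0.42 = 13.398
CPT = 63.75 + 32.68 + 13.398 − 41 = 68.828 °C
Rounded to 0.1 °C: CPT ≈ 68.8 °C

68.8 °C


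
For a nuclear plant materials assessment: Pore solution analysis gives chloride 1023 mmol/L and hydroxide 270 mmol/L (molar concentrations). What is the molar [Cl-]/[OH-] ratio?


Threshold parameter = [Cl-] / [OH-] (molar basis; both in mmol/L, so units cancel)
Ratio = 1023 / 270 = 3.79

3.79


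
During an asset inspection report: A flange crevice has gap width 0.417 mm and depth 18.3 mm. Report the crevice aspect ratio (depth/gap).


Aspect ratio = depth / gap
Ratio = 18.3 / 0.417 = 43.9

43.9


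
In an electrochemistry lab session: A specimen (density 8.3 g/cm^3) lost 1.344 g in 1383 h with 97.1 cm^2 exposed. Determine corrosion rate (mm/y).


Apply the mm/y weight-loss relation: CR = 87600 * W / (D * A * T)
Numerator: 87600 * 1.344 = 117734.4
Denominator: 8.3 * 97.1 * 1383 = 1114601.19
CR = 117734.4 / 1114601.19 = 0.10563 mm/y

0.10563 mm/y


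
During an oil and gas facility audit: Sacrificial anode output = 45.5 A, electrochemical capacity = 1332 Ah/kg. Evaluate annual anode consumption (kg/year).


Annual consumption = current * hours per year / capacity
Rate = 45.5 * 8760 / 1332 = 299.2 kg/year

299.2 kg/year


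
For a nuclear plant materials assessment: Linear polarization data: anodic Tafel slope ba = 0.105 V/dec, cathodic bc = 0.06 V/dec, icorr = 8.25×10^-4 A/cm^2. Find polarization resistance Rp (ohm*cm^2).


Apply the Stern-Geary equation: Rp = ba*bc / (2.303*icorr*(ba+bc))
ba*bc = 0.105*0.06 = 0.0063
ba+bc = 0.165; 2.303*icorr*(ba+bc) = 2.303*8.25×10^-4*0.165 = 3.1349587×10^-4
Rp = 0.0063 / 3.1349587×10^-4 = 20.1 ohm*cm^2

20.1 ohm*cm^2


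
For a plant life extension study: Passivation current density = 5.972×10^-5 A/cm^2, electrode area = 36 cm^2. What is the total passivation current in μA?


I = i_pass * A, then convert A → μA (×10^6)
I = 5.972×10^-5 * 36 * 10^6 = 2149.92 μA

2149.92 μA


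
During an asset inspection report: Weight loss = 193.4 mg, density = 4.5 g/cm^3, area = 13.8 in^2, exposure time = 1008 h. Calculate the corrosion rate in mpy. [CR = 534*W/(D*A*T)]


Apply the mpy weight-loss relation: CR = 534 * W / (D * A * T)
Numerator: 534 * 193.4 = 103275.6
Denominator: 4.5 * 13.8 * 1008 = 62596.8
CR = 103275.6 / 62596.8 = 1.6499 mpy

1.6499 mpy


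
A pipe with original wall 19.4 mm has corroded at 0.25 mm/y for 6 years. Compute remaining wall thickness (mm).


Remaining wall = original − CR × time
t = 19.4 − 0.25*6 = 19.4 − 1.5 = 17.9 mm

17.9 mm


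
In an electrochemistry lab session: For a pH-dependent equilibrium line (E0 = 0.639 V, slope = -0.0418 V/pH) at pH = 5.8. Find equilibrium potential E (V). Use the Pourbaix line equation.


Apply the Pourbaix line equation: E = E0 + slope*pH
E = 0.639 + (-0.0418)*5.8 = 0.639 + (-0.24244) = 0.39656 V
Rounded to 3 decimal places: E = 0.397 V

0.397 V


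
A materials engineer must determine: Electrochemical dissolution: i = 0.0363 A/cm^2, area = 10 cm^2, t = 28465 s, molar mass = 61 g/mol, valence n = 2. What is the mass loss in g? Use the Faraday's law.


Apply Faraday's law: m = i*A*t*M / (n*F)
Total charge passed Q = i*A*t = 0.0363*10*28465 = 10332.795 C
m = Q*M/(n*F) = 10332.795*61/(2*96485) = 3.266 g

3.266 g


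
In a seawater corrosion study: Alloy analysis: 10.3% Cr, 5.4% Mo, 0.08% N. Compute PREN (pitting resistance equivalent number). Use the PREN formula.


Apply the PREN formula: PREN = Cr + 3.3*Mo + 16*N
PREN = 10.3 + 3.3*5.4 + 16*0.08
PREN = 10.3 + 17.82 + 1.28 = 29.4

29.4


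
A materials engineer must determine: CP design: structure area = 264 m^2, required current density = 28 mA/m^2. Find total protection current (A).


I = area * current density, then convert mA → A (÷1000)
I = 264 * 28 / 1000 = 7.39 A

7.39 A


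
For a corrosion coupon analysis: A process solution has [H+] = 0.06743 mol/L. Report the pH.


pH = −log10[H+]
pH = −log10(0.06743) = 1.17

1.17


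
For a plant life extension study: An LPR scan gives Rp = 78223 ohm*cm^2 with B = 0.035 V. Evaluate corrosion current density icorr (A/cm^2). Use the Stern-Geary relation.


Apply the Stern-Geary relation: icorr = B / Rp
icorr = 0.035 / 78223 = 4.474×10^-7 A/cm^2

4.474×10^-7 A/cm^2


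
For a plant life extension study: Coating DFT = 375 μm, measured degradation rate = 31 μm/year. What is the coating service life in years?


Service life = thickness / degradation rate
Life = 375 / 31 = 12.1 years

12.1 years


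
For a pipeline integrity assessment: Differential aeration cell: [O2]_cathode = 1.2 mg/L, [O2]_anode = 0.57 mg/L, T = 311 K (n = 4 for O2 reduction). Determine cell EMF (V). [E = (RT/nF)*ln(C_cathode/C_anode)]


Apply the Nernst concentration-cell relation: E = (RT/nF)*ln(C_cathode/C_anode)
RT/nF = 8.314*311/(4*96485) = 0.00669963 V
ln(1.2/0.57) = 0.74444
E = 0.00669963 * 0.74444 = 0.00499 V

0.00499 V


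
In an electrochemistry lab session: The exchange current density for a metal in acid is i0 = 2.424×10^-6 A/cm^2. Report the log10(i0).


i0 = 2.424×10^-6 A/cm^2
log10(i0) = -5.615

-5.615


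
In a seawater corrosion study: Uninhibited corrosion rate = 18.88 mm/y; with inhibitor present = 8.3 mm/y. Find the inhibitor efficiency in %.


Apply the inhibitor-efficiency definition: IE = (CR_blank − CR_inh)/CR_blank × 100
IE = (18.88 − 8.3) / 18.88 × 100
IE = 10.58 / 18.88 × 100 = 56.0 %

56.0 %


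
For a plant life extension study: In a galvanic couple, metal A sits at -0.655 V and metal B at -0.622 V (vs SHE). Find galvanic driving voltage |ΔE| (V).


Driving voltage is the absolute potential difference.
|ΔE| = |-0.655 − (-0.622)| = 0.033 V

0.033 V


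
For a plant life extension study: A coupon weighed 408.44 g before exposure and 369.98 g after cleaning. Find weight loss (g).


Weight loss = initial − final
WL = 408.44 − 369.98 = 38.46 g

38.46 g


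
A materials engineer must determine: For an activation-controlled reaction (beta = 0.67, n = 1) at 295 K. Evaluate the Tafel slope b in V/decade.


Apply the Tafel slope relation: b = 2.303*R*T/(beta*n*F)
Numerator: 2.303 * 8.314 * 295 = 5648.41
Denominator: 0.67 * 1 * 96485 = 64644.95
b = 5648.41 / 64644.95 = 0.087 V/decade

0.087 V/decade


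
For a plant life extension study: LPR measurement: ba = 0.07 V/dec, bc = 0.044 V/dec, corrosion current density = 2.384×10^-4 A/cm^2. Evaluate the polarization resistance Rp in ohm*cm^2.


Apply the Stern-Geary equation: Rp = ba*bc / (2.303*icorr*(ba+bc))
ba*bc = 0.07*0.044 = 0.00308
ba+bc = 0.114; 2.303*icorr*(ba+bc) = 2.303*2.384×10^-4*0.114 = 6.2590013×10^-5
Rp = 0.00308 / 6.2590013×10^-5 = 49.2 ohm*cm^2

49.2 ohm*cm^2


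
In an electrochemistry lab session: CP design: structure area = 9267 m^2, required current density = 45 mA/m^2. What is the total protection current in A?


I = area * current density, then convert mA → A (÷1000)
I = 9267 * 45 / 1000 = 417.02 A

417.02 A


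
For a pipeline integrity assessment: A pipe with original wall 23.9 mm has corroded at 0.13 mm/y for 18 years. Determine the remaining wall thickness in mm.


Remaining wall = original − CR × time
t = 23.9 − 0.13*18 = 23.9 − 2.34 = 21.56 mm

21.56 mm


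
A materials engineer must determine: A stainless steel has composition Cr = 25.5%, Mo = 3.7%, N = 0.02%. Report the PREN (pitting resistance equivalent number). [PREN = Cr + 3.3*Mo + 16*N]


Apply the PREN formula: PREN = Cr + 3.3*Mo + 16*N
PREN = 25.5 + 3.3*3.7 + 16*0.02
PREN = 25.5 + 12.21 + 0.32 = 38.03

38.03


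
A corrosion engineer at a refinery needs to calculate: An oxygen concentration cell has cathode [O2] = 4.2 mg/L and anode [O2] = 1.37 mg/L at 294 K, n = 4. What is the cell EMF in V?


Apply the Nernst concentration-cell relation: E = (RT/nF)*ln(C_cathode/C_anode)
RT/nF = 8.314*294/(4*96485) = 0.00633341 V
ln(4.2/1.37) = 1.12027
E = 0.00633341 * 1.12027 = 0.0071 V

0.0071 V


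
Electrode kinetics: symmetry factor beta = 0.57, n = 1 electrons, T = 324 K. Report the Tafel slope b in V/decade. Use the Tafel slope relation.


Apply the Tafel slope relation: b = 2.303*R*T/(beta*n*F)
Numerator: 2.303 * 8.314 * 324 = 6203.67
Denominator: 0.57 * 1 * 96485 = 54996.45
b = 6203.67 / 54996.45 = 0.113 V/decade

0.113 V/decade


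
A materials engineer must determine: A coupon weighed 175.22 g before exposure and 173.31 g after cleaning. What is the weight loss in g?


Weight loss = initial − final
WL = 175.22 − 173.31 = 1.91 g

1.91 g


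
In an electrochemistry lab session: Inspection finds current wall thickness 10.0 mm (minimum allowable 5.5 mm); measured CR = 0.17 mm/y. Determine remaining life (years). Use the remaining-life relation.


Apply the remaining-life relation: RL = (t_current − t_min) / CR
RL = (10.0 − 5.5) / 0.17 = 4.5 / 0.17 = 26.5 years

26.5 years


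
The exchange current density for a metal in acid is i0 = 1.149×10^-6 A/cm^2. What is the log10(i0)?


i0 = 1.149×10^-6 A/cm^2
log10(i0) = -5.94

-5.94


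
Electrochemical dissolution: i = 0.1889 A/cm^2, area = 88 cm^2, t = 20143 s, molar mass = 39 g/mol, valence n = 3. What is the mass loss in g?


Apply Faraday's law: m = i*A*t*M / (n*F)
Total charge passed Q = i*A*t = 0.1889*88*20143 = 334841.1176 C
m = Q*M/(n*F) = 334841.1176*39/(3*96485) = 45.1151 g

45.1151 g


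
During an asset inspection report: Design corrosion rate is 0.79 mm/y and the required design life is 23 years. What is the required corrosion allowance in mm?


Corrosion allowance = CR × design life
CA = 0.79 * 23 = 18.17 mm

18.17 mm


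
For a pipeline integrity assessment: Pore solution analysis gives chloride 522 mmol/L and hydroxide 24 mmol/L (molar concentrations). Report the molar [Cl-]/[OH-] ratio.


Threshold parameter = [Cl-] / [OH-] (molar basis; both in mmol/L, so units cancel)
Ratio = 522 / 24 = 21.75

21.75


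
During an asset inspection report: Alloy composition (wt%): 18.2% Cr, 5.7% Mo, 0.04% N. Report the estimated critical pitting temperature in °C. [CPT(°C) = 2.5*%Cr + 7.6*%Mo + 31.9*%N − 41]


Apply the ASTM G48 empirical CPT estimate: CPT(°C) = 2.5*%Cr + 7.6*%Mo + 31.9*%N − 41
2.5*18.2 = 45.5; 7.6*5.7 = 43.32; 31.9*0.04 = 1.276
CPT = 45.5 + 43.32 + 1.276 − 41 = 49.096 °C
Rounded to 0.1 °C: CPT ≈ 49.1 °C

49.1 °C


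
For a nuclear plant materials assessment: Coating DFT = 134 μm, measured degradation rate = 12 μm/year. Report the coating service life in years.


Service life = thickness / degradation rate
Life = 134 / 12 = 11.2 years

11.2 years


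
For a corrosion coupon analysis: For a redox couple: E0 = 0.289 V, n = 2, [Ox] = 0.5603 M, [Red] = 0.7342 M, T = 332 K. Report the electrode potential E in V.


Apply the Nernst equation: E = E0 + (RT/nF)*ln([Ox]/[Red])
Step 1: RT/nF = 8.314*332/(2*96485) = 0.01430403 V
Step 2: [Ox]/[Red] = 0.5603/0.7342 = 0.763144
Step 3: ln(0.763144) = -0.270309
Step 4: correction = 0.01430403 * -0.270309 = -0.004 V
E = 0.289 + -0.004 = 0.285 V

0.285 V


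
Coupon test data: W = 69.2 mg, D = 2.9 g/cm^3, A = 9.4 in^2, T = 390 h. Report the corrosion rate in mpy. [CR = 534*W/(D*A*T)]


Apply the mpy weight-loss relation: CR = 534 * W / (D * A * T)
Numerator: 534 * 69.2 = 36952.8
Denominator: 2.9 * 9.4 * 390 = 10631.4
CR = 36952.8 / 10631.4 = 3.47582 mpy

3.47582 mpy


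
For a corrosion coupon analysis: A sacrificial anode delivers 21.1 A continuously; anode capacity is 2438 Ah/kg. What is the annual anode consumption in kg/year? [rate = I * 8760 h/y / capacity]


Annual consumption = current * hours per year / capacity
Rate = 21.1 * 8760 / 2438 = 75.8 kg/year

75.8 kg/year


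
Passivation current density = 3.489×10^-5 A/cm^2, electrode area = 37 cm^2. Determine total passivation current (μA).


I = i_pass * A, then convert A → μA (×10^6)
I = 3.489×10^-5 * 37 * 10^6 = 1290.93 μA

1290.93 μA


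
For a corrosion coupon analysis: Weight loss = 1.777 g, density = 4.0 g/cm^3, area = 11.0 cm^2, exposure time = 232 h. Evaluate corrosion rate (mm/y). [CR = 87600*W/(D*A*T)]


Apply the mm/y weight-loss relation: CR = 87600 * W / (D * A * T)
Numerator: 87600 * 1.777 = 155665.2
Denominator: 4.0 * 11.0 * 232 = 10208.0
CR = 155665.2 / 10208.0 = 15.24933 mm/y

15.24933 mm/y


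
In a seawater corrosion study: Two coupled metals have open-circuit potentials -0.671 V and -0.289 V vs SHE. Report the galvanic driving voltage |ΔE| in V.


Driving voltage is the absolute potential difference.
|ΔE| = |-0.671 − (-0.289)| = 0.382 V

0.382 V


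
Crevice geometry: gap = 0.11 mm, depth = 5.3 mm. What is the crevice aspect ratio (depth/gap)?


Aspect ratio = depth / gap
Ratio = 5.3 / 0.11 = 48.2

48.2


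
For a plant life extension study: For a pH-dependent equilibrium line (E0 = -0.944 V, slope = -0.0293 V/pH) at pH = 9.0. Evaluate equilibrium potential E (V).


Apply the Pourbaix line equation: E = E0 + slope*pH
E = -0.944 + (-0.0293)*9.0 = -0.944 + (-0.2637) = -1.2077 V
Rounded to 3 decimal places: E = -1.208 V

-1.208 V


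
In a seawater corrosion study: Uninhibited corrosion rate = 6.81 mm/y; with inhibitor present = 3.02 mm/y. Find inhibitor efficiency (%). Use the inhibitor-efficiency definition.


Apply the inhibitor-efficiency definition: IE = (CR_blank − CR_inh)/CR_blank × 100
IE = (6.81 − 3.02) / 6.81 × 100
IE = 3.79 / 6.81 × 100 = 55.7 %

55.7 %


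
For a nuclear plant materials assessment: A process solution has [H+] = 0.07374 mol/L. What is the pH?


pH = −log10[H+]
pH = −log10(0.07374) = 1.13

1.13


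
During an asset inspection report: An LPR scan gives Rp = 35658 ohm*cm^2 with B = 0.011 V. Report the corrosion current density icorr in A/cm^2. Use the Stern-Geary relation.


Apply the Stern-Geary relation: icorr = B / Rp
icorr = 0.011 / 35658 = 3.085×10^-7 A/cm^2

3.085×10^-7 A/cm^2


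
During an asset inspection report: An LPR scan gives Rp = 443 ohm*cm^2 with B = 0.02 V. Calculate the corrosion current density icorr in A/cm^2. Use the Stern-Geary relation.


Apply the Stern-Geary relation: icorr = B / Rp
icorr = 0.02 / 443 = 4.515×10^-5 A/cm^2

4.515×10^-5 A/cm^2


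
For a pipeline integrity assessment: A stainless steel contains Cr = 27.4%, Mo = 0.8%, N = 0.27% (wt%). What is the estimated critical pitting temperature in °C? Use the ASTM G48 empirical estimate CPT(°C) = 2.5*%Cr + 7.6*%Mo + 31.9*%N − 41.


Apply the ASTM G48 empirical CPT estimate: CPT(°C) = 2.5*%Cr + 7.6*%Mo + 31.9*%N − 41
2.5*27.4 = 68.5; 7.6*0.8 = 6.08; 31.9*0.27 = 8.613
CPT = 68.5 + 6.08 + 8.613 − 41 = 42.193 °C
Rounded to 0.1 °C: CPT ≈ 42.2 °C

42.2 °C


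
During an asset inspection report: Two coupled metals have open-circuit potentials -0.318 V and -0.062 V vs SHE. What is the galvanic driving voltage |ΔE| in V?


Driving voltage is the absolute potential difference.
|ΔE| = |-0.318 − (-0.062)| = 0.256 V

0.256 V


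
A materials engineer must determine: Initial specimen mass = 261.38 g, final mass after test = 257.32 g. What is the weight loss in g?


Weight loss = initial − final
WL = 261.38 − 257.32 = 4.06 g

4.06 g


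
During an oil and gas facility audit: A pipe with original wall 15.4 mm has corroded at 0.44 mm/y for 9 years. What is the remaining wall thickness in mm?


Remaining wall = original − CR × time
t = 15.4 − 0.44*9 = 15.4 − 3.96 = 11.44 mm

11.44 mm


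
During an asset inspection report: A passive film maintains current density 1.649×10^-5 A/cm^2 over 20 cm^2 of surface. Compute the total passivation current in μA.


I = i_pass * A, then convert A → μA (×10^6)
I = 1.649×10^-5 * 20 * 10^6 = 329.8 μA

329.8 μA


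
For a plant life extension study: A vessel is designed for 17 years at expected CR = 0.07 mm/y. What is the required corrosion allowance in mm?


Corrosion allowance = CR × design life
CA = 0.07 * 17 = 1.19 mm

1.19 mm


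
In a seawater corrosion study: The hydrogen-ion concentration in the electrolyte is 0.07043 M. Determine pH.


pH = −log10[H+]
pH = −log10(0.07043) = 1.15

1.15


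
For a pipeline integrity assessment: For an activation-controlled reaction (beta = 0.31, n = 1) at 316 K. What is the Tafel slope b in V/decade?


Apply the Tafel slope relation: b = 2.303*R*T/(beta*n*F)
Numerator: 2.303 * 8.314 * 316 = 6050.5
Denominator: 0.31 * 1 * 96485 = 29910.35
b = 6050.5 / 29910.35 = 0.2023 V/decade

0.2023 V/decade


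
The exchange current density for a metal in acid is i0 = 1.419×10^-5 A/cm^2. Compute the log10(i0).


i0 = 1.419×10^-5 A/cm^2
log10(i0) = -4.848

-4.848


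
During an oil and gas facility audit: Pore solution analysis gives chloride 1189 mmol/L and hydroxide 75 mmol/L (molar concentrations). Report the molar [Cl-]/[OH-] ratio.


Threshold parameter = [Cl-] / [OH-] (molar basis; both in mmol/L, so units cancel)
Ratio = 1189 / 75 = 15.85

15.85


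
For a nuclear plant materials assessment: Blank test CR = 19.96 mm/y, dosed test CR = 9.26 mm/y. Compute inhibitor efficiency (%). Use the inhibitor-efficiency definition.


Apply the inhibitor-efficiency definition: IE = (CR_blank − CR_inh)/CR_blank × 100
IE = (19.96 − 9.26) / 19.96 × 100
IE = 10.7 / 19.96 × 100 = 53.6 %

53.6 %


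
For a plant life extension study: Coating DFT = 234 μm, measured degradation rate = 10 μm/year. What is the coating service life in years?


Service life = thickness / degradation rate
Life = 234 / 10 = 23.4 years

23.4 years


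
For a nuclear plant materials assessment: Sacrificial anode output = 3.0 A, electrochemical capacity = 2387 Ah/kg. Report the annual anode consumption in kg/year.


Annual consumption = current * hours per year / capacity
Rate = 3.0 * 8760 / 2387 = 11.0 kg/year

11.0 kg/year


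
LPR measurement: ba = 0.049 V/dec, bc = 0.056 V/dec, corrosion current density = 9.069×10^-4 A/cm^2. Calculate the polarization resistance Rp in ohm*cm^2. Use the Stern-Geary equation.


Apply the Stern-Geary equation: Rp = ba*bc / (2.303*icorr*(ba+bc))
ba*bc = 0.049*0.056 = 0.002744
ba+bc = 0.105; 2.303*icorr*(ba+bc) = 2.303*9.069×10^-4*0.105 = 2.1930202×10^-4
Rp = 0.002744 / 2.1930202×10^-4 = 12.51 ohm*cm^2

12.51 ohm*cm^2


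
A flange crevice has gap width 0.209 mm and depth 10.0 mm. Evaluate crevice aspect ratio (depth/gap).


Aspect ratio = depth / gap
Ratio = 10.0 / 0.209 = 47.8

47.8


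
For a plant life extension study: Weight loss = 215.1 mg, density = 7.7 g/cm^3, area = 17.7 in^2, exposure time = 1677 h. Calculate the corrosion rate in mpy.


Apply the mpy weight-loss relation: CR = 534 * W / (D * A * T)
Numerator: 534 * 215.1 = 114863.4
Denominator: 7.7 * 17.7 * 1677 = 228558.33
CR = 114863.4 / 228558.33 = 0.503 mpy

0.503 mpy


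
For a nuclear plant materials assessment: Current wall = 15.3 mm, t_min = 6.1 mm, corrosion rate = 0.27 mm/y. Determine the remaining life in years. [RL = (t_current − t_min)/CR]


Apply the remaining-life relation: RL = (t_current − t_min) / CR
RL = (15.3 − 6.1) / 0.27 = 9.2 / 0.27 = 34.1 years

34.1 years


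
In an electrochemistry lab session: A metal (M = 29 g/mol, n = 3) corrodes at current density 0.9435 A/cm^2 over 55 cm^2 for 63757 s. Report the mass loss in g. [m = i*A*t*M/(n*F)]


Apply Faraday's law: m = i*A*t*M / (n*F)
Total charge passed Q = i*A*t = 0.9435*55*63757 = 3308510.1225 C
m = Q*M/(n*F) = 3308510.1225*29/(3*96485) = 331.474 g

331.474 g


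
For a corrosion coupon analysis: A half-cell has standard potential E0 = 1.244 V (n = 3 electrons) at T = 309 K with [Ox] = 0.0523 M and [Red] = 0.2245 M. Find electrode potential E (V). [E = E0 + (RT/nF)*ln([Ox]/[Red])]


Apply the Nernst equation: E = E0 + (RT/nF)*ln([Ox]/[Red])
Step 1: RT/nF = 8.314*309/(3*96485) = 0.00887539 V
Step 2: [Ox]/[Red] = 0.0523/0.2245 = 0.232962
Step 3: ln(0.232962) = -1.45688
Step 4: correction = 0.00887539 * -1.45688 = -0.013 V
E = 1.244 + -0.013 = 1.231 V

1.231 V


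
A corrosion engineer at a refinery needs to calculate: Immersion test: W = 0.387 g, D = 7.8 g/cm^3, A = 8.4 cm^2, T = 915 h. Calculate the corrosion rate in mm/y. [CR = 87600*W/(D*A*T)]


Apply the mm/y weight-loss relation: CR = 87600 * W / (D * A * T)
Numerator: 87600 * 0.387 = 33901.2
Denominator: 7.8 * 8.4 * 915 = 59950.8
CR = 33901.2 / 59950.8 = 0.565484 mm/y

0.565484 mm/y


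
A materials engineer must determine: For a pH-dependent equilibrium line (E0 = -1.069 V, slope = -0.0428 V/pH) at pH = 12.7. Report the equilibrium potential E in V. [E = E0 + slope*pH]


Apply the Pourbaix line equation: E = E0 + slope*pH
E = -1.069 + (-0.0428)*12.7 = -1.069 + (-0.54356) = -1.61256 V
Rounded to 3 decimal places: E = -1.613 V

-1.613 V


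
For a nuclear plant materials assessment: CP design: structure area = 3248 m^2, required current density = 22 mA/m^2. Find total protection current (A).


I = area * current density, then convert mA → A (÷1000)
I = 3248 * 22 / 1000 = 71.46 A

71.46 A


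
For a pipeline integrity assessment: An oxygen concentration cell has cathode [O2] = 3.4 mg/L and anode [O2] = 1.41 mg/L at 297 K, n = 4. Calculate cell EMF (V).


Apply the Nernst concentration-cell relation: E = (RT/nF)*ln(C_cathode/C_anode)
RT/nF = 8.314*297/(4*96485) = 0.00639804 V
ln(3.4/1.41) = 0.88019
E = 0.00639804 * 0.88019 = 0.00563 V

0.00563 V


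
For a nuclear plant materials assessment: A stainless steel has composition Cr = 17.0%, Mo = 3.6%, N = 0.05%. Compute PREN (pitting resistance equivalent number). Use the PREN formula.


Apply the PREN formula: PREN = Cr + 3.3*Mo + 16*N
PREN = 17.0 + 3.3*3.6 + 16*0.05
PREN = 17.0 + 11.88 + 0.8 = 29.68

29.68


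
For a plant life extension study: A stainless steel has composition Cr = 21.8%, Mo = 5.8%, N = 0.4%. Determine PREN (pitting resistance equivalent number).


Apply the PREN formula: PREN = Cr + 3.3*Mo + 16*N
PREN = 21.8 + 3.3*5.8 + 16*0.4
PREN = 21.8 + 19.14 + 6.4 = 47.34

47.34


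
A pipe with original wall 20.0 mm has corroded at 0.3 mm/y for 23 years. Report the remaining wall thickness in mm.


Remaining wall = original − CR × time
t = 20.0 − 0.3*23 = 20.0 − 6.9 = 13.1 mm

13.1 mm


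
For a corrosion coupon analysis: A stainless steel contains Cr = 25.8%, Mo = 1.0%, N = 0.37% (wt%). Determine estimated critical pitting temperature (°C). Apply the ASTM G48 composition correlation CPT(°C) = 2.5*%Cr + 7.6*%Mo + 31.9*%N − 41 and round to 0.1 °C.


Apply the ASTM G48 empirical CPT estimate: CPT(°C) = 2.5*%Cr + 7.6*%Mo + 31.9*%N − 41
2.5*25.8 = 64.5; 7.6*1.0 = 7.6; 31.9*0.37 = 11.803
CPT = 64.5 + 7.6 + 11.803 − 41 = 42.903 °C
Rounded to 0.1 °C: CPT ≈ 42.9 °C

42.9 °C


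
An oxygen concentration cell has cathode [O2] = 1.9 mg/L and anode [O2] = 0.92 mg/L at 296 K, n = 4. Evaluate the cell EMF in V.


Apply the Nernst concentration-cell relation: E = (RT/nF)*ln(C_cathode/C_anode)
RT/nF = 8.314*296/(4*96485) = 0.00637649 V
ln(1.9/0.92) = 0.72524
E = 0.00637649 * 0.72524 = 0.00462 V

0.00462 V


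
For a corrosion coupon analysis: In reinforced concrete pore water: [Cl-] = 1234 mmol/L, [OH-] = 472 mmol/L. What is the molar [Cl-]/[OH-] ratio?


Threshold parameter = [Cl-] / [OH-] (molar basis; both in mmol/L, so units cancel)
Ratio = 1234 / 472 = 2.61

2.61


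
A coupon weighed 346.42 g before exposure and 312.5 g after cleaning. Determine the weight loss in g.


Weight loss = initial − final
WL = 346.42 − 312.5 = 33.92 g

33.92 g


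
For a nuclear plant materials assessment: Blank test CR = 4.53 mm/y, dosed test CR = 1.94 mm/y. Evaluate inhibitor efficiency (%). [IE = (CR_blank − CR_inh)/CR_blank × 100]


Apply the inhibitor-efficiency definition: IE = (CR_blank − CR_inh)/CR_blank × 100
IE = (4.53 − 1.94) / 4.53 × 100
IE = 2.59 / 4.53 × 100 = 57.2 %

57.2 %
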